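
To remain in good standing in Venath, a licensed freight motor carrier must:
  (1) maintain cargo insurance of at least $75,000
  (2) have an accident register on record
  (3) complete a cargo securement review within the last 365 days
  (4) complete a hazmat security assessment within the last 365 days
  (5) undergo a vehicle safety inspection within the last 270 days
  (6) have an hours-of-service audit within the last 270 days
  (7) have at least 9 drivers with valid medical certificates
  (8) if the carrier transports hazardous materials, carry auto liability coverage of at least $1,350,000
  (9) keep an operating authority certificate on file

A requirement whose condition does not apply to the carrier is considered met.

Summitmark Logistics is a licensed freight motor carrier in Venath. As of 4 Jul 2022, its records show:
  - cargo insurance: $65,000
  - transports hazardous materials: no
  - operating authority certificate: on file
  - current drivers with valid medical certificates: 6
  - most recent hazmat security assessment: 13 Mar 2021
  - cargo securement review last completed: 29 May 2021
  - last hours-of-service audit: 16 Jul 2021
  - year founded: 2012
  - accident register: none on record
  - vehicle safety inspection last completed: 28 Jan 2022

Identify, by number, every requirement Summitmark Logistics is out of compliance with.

1, 2, 3, 4, 6, 7

1. cargo insurance $65,000 < $75,000 → not met
2. accident register absent → not met
3. cargo securement review 401 days ago vs limit 365 → not met
4. hazmat security assessment 478 days ago vs limit 365 → not met
5. vehicle safety inspection 157 days ago vs limit 270 → met
6. hours-of-service audit 353 days ago vs limit 270 → not met
7. drivers with valid medical certificates 6 < 9 → not met
8. condition 'transports hazardous materials' does not hold → requirement n/a → met
9. operating authority certificate present → met
Not met: 1, 2, 3, 4, 6, 7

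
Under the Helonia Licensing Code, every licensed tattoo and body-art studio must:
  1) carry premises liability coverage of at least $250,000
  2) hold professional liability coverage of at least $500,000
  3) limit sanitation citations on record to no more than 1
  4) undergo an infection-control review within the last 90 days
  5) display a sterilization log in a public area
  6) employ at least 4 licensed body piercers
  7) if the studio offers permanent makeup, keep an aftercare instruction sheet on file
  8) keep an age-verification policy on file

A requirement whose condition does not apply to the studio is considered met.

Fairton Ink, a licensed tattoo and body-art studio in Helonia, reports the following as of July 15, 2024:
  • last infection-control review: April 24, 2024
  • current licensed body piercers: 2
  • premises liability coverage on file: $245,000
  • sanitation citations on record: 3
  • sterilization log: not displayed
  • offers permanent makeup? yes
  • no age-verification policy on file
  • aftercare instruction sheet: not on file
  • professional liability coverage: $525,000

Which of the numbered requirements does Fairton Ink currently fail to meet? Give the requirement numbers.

1, 3, 5, 6, 7, 8

1. premises liability coverage $245,000 < $250,000 → not met
2. professional liability coverage $525,000 ≥ $500,000 → met
3. sanitation citations on record 3 > 1 → not met
4. infection-control review 82 days ago vs limit 90 → met
5. sterilization log absent → not met
6. licensed body piercers 2 < 4 → not met
7. condition 'offers permanent makeup' holds; aftercare instruction sheet absent → not met
8. age-verification policy absent → not met
Not met: 1, 3, 5, 6, 7, 8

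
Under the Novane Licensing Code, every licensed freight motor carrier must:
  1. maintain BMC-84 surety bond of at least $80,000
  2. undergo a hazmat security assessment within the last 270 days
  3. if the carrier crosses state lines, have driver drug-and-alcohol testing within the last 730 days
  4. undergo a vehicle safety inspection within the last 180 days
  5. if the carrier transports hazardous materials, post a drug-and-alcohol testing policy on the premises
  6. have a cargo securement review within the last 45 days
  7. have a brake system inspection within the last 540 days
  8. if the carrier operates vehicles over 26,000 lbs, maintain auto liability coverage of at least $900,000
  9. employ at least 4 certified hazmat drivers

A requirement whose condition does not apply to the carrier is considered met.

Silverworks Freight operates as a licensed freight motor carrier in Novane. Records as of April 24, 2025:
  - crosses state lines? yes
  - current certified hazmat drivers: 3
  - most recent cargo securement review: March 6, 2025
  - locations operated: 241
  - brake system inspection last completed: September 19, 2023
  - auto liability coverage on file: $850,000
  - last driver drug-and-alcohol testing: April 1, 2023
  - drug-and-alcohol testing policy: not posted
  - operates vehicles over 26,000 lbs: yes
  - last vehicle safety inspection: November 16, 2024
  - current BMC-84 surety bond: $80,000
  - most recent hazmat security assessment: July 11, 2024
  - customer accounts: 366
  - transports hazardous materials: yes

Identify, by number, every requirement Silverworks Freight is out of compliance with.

1. BMC-84 surety bond $80,000 ≥ $80,000 → met
2. hazmat security assessment 287 days ago vs limit 270 → not met
3. condition 'crosses state lines' holds; driver drug-and-alcohol testing 754 days ago vs limit 730 → not met
4. vehicle safety inspection 159 days ago vs limit 180 → met
5. condition 'transports hazardous materials' holds; drug-and-alcohol testing policy absent → not met
6. cargo securement review 49 days ago vs limit 45 → not met
7. brake system inspection 583 days ago vs limit 540 → not met
8. condition 'operates vehicles over 26,000 lbs' holds; auto liability coverage $850,000 < $900,000 → not met
9. certified hazmat drivers 3 < 4 → not met
Not met: 2, 3, 5, 6, 7, 8, 9

2, 3, 5, 6, 7, 8, 9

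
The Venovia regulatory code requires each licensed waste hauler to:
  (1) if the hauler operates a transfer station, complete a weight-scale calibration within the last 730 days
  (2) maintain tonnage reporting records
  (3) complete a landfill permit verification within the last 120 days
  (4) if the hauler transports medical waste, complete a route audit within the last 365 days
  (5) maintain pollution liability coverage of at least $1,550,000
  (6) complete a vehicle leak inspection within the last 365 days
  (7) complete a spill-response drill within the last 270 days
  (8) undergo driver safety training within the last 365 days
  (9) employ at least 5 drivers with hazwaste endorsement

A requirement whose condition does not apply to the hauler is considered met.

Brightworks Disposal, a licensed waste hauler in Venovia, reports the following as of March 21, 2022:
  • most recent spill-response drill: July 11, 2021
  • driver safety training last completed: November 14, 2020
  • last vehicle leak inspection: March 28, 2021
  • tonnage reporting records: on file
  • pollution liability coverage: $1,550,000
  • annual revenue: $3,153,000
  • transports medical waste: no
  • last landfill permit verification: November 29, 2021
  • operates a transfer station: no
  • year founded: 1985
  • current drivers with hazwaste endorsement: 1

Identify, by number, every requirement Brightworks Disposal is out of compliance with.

1. condition 'operates a transfer station' does not hold → requirement n/a → met
2. tonnage reporting records present → met
3. landfill permit verification 112 days ago vs limit 120 → met
4. condition 'transports medical waste' does not hold → requirement n/a → met
5. pollution liability coverage $1,550,000 ≥ $1,550,000 → met
6. vehicle leak inspection 358 days ago vs limit 365 → met
7. spill-response drill 253 days ago vs limit 270 → met
8. driver safety training 492 days ago vs limit 365 → not met
9. drivers with hazwaste endorsement 1 < 5 → not met
Not met: 8, 9

8, 9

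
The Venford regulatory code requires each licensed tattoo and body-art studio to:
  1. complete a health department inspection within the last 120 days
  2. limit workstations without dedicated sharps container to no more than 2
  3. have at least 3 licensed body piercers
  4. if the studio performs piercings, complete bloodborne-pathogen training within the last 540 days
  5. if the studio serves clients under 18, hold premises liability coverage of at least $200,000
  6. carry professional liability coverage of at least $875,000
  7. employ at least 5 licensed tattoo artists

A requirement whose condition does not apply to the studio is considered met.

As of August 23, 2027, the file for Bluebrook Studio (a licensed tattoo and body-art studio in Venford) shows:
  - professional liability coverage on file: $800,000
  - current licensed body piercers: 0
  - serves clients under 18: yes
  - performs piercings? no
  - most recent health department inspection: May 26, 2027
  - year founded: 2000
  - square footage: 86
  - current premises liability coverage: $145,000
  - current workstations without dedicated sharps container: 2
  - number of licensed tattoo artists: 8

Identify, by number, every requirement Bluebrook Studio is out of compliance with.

3, 5, 6

1. health department inspection 89 days ago vs limit 120 → met
2. workstations without dedicated sharps container 2 ≤ 2 → met
3. licensed body piercers 0 < 3 → not met
4. condition 'performs piercings' does not hold → requirement n/a → met
5. condition 'serves clients under 18' holds; premises liability coverage $145,000 < $200,000 → not met
6. professional liability coverage $800,000 < $875,000 → not met
7. licensed tattoo artists 8 ≥ 5 → met
Not met: 3, 5, 6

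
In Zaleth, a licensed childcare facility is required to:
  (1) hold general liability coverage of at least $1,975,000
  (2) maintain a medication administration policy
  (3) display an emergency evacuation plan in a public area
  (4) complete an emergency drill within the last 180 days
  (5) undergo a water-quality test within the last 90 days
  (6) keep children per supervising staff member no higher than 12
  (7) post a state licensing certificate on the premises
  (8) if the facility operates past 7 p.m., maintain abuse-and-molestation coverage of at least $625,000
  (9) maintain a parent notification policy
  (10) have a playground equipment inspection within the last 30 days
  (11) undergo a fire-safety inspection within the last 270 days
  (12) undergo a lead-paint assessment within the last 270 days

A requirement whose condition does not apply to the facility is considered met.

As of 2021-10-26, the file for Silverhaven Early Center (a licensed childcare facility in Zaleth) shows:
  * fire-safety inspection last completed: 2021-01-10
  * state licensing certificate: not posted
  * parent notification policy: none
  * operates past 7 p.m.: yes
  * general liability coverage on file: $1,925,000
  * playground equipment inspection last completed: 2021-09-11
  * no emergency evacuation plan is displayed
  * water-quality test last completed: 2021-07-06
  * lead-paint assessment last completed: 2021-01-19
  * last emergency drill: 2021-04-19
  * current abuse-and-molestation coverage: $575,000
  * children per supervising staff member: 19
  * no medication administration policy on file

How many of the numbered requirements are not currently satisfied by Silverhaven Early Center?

12

1. general liability coverage $1,925,000 < $1,975,000 → not met
2. medication administration policy absent → not met
3. emergency evacuation plan absent → not met
4. emergency drill 190 days ago vs limit 180 → not met
5. water-quality test 112 days ago vs limit 90 → not met
6. children per supervising staff member 19 > 12 → not met
7. state licensing certificate absent → not met
8. condition 'operates past 7 p.m.' holds; abuse-and-molestation coverage $575,000 < $625,000 → not met
9. parent notification policy absent → not met
10. playground equipment inspection 45 days ago vs limit 30 → not met
11. fire-safety inspection 289 days ago vs limit 270 → not met
12. lead-paint assessment 280 days ago vs limit 270 → not met
Not met: 12 of 12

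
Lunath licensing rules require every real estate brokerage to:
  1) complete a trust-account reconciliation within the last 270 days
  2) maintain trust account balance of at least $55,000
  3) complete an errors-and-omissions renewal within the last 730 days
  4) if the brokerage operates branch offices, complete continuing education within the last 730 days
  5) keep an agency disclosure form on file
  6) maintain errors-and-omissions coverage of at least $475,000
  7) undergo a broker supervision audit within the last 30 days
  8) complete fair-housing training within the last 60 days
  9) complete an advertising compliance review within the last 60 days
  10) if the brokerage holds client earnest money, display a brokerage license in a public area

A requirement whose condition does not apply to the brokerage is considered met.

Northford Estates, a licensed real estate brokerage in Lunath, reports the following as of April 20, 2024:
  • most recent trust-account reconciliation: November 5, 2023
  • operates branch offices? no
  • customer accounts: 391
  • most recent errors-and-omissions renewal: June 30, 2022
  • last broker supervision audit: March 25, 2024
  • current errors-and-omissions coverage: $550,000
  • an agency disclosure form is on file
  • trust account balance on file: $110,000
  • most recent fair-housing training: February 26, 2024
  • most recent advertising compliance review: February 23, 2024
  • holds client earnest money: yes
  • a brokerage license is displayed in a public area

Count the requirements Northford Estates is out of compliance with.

1. trust-account reconciliation 167 days ago vs limit 270 → met
2. trust account balance $110,000 ≥ $55,000 → met
3. errors-and-omissions renewal 660 days ago vs limit 730 → met
4. condition 'operates branch offices' does not hold → requirement n/a → met
5. agency disclosure form present → met
6. errors-and-omissions coverage $550,000 ≥ $475,000 → met
7. broker supervision audit 26 days ago vs limit 30 → met
8. fair-housing training 54 days ago vs limit 60 → met
9. advertising compliance review 57 days ago vs limit 60 → met
10. condition 'holds client earnest money' holds; brokerage license present → met
Not met: 0 of 10

0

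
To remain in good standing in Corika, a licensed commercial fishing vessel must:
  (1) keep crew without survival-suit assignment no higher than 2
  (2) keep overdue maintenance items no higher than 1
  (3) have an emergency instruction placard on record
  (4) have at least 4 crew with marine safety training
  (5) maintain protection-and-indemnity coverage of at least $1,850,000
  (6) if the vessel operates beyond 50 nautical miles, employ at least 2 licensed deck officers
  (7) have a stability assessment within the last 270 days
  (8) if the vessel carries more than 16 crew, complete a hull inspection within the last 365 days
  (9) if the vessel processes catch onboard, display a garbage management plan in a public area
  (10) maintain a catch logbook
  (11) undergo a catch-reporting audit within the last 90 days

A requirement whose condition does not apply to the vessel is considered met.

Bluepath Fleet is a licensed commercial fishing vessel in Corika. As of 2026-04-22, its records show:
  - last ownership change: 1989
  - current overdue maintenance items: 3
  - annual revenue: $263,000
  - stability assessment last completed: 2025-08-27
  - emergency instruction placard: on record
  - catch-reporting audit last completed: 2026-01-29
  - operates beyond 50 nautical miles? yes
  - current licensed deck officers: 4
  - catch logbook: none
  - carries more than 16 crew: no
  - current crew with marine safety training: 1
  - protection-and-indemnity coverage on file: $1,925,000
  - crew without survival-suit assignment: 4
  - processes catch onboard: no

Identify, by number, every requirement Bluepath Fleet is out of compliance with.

1. crew without survival-suit assignment 4 > 2 → not met
2. overdue maintenance items 3 > 1 → not met
3. emergency instruction placard present → met
4. crew with marine safety training 1 < 4 → not met
5. protection-and-indemnity coverage $1,925,000 ≥ $1,850,000 → met
6. condition 'operates beyond 50 nautical miles' holds; licensed deck officers 4 ≥ 2 → met
7. stability assessment 238 days ago vs limit 270 → met
8. condition 'carries more than 16 crew' does not hold → requirement n/a → met
9. condition 'processes catch onboard' does not hold → requirement n/a → met
10. catch logbook absent → not met
11. catch-reporting audit 83 days ago vs limit 90 → met
Not met: 1, 2, 4, 10

1, 2, 4, 10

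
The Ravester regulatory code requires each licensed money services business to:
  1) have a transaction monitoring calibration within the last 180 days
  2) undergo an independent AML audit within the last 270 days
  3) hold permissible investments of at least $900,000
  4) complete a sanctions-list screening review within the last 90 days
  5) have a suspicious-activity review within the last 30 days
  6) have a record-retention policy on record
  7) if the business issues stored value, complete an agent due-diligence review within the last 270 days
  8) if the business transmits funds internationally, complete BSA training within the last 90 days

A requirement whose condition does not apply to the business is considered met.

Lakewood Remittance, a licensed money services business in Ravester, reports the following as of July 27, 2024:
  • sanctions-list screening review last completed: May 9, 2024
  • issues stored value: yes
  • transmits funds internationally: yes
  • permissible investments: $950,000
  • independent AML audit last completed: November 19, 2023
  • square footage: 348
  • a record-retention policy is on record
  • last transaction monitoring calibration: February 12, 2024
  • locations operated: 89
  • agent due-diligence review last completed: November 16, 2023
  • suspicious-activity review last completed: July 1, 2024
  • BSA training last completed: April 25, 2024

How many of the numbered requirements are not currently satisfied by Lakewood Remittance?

1

1. transaction monitoring calibration 166 days ago vs limit 180 → met
2. independent AML audit 251 days ago vs limit 270 → met
3. permissible investments $950,000 ≥ $900,000 → met
4. sanctions-list screening review 79 days ago vs limit 90 → met
5. suspicious-activity review 26 days ago vs limit 30 → met
6. record-retention policy present → met
7. condition 'issues stored value' holds; agent due-diligence review 254 days ago vs limit 270 → met
8. condition 'transmits funds internationally' holds; BSA training 93 days ago vs limit 90 → not met
Not met: 1 of 8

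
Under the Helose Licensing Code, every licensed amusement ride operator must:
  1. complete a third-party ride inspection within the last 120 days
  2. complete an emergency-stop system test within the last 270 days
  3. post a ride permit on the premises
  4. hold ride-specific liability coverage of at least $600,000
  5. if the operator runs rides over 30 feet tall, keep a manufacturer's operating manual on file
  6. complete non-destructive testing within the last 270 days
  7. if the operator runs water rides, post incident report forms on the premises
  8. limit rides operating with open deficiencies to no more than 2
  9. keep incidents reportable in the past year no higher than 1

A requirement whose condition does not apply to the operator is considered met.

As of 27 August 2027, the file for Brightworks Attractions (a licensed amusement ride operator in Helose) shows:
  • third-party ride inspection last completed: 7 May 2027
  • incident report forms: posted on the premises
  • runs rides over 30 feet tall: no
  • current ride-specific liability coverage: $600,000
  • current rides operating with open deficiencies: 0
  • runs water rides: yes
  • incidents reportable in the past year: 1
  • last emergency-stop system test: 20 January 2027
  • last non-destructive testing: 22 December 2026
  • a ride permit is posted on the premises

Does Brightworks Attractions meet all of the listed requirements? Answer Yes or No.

Yes

1. third-party ride inspection 112 days ago vs limit 120 → met
2. emergency-stop system test 219 days ago vs limit 270 → met
3. ride permit present → met
4. ride-specific liability coverage $600,000 ≥ $600,000 → met
5. condition 'runs rides over 30 feet tall' does not hold → requirement n/a → met
6. non-destructive testing 248 days ago vs limit 270 → met
7. condition 'runs water rides' holds; incident report forms present → met
8. rides operating with open deficiencies 0 ≤ 2 → met
9. incidents reportable in the past year 1 ≤ 1 → met
All met.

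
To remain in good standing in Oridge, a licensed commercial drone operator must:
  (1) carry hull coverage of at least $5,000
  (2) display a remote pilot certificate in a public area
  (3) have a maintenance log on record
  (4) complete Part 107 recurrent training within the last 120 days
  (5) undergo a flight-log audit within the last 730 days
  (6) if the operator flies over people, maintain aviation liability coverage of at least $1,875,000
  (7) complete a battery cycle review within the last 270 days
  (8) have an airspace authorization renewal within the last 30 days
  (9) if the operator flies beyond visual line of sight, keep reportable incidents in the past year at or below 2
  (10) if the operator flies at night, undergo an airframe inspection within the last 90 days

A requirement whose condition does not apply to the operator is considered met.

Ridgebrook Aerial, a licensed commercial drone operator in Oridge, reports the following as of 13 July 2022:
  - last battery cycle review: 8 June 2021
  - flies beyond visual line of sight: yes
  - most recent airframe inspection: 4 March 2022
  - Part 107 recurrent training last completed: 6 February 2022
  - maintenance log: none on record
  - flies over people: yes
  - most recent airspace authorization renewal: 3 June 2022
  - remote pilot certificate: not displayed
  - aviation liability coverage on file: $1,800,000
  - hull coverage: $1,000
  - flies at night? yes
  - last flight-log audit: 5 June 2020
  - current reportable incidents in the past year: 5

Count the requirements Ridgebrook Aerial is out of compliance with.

10

1. hull coverage $1,000 < $5,000 → not met
2. remote pilot certificate absent → not met
3. maintenance log absent → not met
4. Part 107 recurrent training 157 days ago vs limit 120 → not met
5. flight-log audit 768 days ago vs limit 730 → not met
6. condition 'flies over people' holds; aviation liability coverage $1,800,000 < $1,875,000 → not met
7. battery cycle review 400 days ago vs limit 270 → not met
8. airspace authorization renewal 40 days ago vs limit 30 → not met
9. condition 'flies beyond visual line of sight' holds; reportable incidents in the past year 5 > 2 → not met
10. condition 'flies at night' holds; airframe inspection 131 days ago vs limit 90 → not met
Not met: 10 of 10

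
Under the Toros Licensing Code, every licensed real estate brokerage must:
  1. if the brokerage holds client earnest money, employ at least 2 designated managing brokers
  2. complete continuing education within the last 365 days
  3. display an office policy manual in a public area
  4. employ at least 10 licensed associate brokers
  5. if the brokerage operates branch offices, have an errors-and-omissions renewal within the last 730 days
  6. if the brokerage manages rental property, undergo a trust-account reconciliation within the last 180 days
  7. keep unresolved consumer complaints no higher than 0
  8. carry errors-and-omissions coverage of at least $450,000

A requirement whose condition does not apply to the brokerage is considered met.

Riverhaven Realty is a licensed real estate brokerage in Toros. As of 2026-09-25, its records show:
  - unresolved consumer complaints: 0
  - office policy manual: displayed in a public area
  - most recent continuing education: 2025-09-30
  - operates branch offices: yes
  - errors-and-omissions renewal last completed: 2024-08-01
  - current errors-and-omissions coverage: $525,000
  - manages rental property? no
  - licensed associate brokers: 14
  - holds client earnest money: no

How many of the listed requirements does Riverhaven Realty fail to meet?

1

1. condition 'holds client earnest money' does not hold → requirement n/a → met
2. continuing education 360 days ago vs limit 365 → met
3. office policy manual present → met
4. licensed associate brokers 14 ≥ 10 → met
5. condition 'operates branch offices' holds; errors-and-omissions renewal 785 days ago vs limit 730 → not met
6. condition 'manages rental property' does not hold → requirement n/a → met
7. unresolved consumer complaints 0 ≤ 0 → met
8. errors-and-omissions coverage $525,000 ≥ $450,000 → met
Not met: 1 of 8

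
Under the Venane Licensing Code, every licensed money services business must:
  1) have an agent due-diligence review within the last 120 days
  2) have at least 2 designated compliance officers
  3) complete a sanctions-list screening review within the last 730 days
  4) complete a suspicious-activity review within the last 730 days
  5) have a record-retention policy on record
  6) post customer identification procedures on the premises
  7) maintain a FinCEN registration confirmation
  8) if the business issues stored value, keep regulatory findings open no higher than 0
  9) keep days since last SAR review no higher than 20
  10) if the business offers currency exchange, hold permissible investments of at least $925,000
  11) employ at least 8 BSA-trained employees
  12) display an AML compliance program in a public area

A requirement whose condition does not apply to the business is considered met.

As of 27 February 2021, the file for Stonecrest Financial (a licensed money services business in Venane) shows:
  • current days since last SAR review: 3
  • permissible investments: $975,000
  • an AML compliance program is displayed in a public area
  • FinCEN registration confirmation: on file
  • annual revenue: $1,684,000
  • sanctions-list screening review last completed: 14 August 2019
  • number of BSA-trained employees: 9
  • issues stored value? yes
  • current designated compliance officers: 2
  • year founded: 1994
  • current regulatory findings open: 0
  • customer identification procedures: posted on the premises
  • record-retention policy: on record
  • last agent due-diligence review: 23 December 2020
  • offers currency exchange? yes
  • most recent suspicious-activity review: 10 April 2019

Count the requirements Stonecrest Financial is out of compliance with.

1. agent due-diligence review 66 days ago vs limit 120 → met
2. designated compliance officers 2 ≥ 2 → met
3. sanctions-list screening review 563 days ago vs limit 730 → met
4. suspicious-activity review 689 days ago vs limit 730 → met
5. record-retention policy present → met
6. customer identification procedures present → met
7. FinCEN registration confirmation present → met
8. condition 'issues stored value' holds; regulatory findings open 0 ≤ 0 → met
9. days since last SAR review 3 ≤ 20 → met
10. condition 'offers currency exchange' holds; permissible investments $975,000 ≥ $925,000 → met
11. BSA-trained employees 9 ≥ 8 → met
12. AML compliance program present → met
Not met: 0 of 12

0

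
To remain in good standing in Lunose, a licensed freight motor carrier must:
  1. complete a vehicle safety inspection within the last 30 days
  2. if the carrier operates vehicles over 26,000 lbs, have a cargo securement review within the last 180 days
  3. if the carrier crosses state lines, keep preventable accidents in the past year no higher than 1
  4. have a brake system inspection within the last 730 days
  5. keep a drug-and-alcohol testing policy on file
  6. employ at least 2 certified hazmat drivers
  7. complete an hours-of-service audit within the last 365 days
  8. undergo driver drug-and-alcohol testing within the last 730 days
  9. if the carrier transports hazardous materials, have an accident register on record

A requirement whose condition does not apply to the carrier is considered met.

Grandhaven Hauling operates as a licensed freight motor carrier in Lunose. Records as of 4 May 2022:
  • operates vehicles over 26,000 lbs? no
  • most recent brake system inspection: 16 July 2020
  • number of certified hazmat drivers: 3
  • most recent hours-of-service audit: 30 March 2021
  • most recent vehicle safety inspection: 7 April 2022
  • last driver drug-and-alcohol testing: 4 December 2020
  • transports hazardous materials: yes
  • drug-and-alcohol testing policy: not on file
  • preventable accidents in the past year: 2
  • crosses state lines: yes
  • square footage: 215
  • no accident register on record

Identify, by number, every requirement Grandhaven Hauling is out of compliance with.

1. vehicle safety inspection 27 days ago vs limit 30 → met
2. condition 'operates vehicles over 26,000 lbs' does not hold → requirement n/a → met
3. condition 'crosses state lines' holds; preventable accidents in the past year 2 > 1 → not met
4. brake system inspection 657 days ago vs limit 730 → met
5. drug-and-alcohol testing policy absent → not met
6. certified hazmat drivers 3 ≥ 2 → met
7. hours-of-service audit 400 days ago vs limit 365 → not met
8. driver drug-and-alcohol testing 516 days ago vs limit 730 → met
9. condition 'transports hazardous materials' holds; accident register absent → not met
Not met: 3, 5, 7, 9

3, 5, 7, 9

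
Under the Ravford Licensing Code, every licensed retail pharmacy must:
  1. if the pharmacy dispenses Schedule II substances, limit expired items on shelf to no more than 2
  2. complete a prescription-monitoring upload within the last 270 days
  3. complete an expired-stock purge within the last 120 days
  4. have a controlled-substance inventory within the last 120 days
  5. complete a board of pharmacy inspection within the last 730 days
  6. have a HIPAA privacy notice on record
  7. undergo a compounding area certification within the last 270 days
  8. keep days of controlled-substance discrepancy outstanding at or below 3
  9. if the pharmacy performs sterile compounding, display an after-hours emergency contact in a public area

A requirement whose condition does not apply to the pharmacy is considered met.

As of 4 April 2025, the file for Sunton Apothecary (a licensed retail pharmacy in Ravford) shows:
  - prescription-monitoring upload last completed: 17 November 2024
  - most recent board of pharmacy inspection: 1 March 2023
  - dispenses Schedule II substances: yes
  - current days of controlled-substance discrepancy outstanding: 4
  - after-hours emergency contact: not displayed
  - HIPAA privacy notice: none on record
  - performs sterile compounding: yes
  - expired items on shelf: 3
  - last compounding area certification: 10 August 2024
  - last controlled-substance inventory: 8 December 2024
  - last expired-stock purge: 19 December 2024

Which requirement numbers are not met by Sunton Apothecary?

1, 5, 6, 8, 9

1. condition 'dispenses Schedule II substances' holds; expired items on shelf 3 > 2 → not met
2. prescription-monitoring upload 138 days ago vs limit 270 → met
3. expired-stock purge 106 days ago vs limit 120 → met
4. controlled-substance inventory 117 days ago vs limit 120 → met
5. board of pharmacy inspection 765 days ago vs limit 730 → not met
6. HIPAA privacy notice absent → not met
7. compounding area certification 237 days ago vs limit 270 → met
8. days of controlled-substance discrepancy outstanding 4 > 3 → not met
9. condition 'performs sterile compounding' holds; after-hours emergency contact absent → not met
Not met: 1, 5, 6, 8, 9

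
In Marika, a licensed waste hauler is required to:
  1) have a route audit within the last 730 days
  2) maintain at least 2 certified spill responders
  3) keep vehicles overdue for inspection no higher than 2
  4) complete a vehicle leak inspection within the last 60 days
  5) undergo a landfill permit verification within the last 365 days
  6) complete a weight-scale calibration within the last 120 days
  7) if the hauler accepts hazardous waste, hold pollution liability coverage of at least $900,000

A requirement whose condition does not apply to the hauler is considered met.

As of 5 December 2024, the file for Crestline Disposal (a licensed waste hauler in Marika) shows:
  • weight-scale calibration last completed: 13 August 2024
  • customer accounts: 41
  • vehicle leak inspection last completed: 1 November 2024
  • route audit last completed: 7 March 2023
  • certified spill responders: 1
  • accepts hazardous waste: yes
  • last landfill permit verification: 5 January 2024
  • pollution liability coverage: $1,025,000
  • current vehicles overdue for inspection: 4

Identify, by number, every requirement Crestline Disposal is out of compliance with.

1. route audit 639 days ago vs limit 730 → met
2. certified spill responders 1 < 2 → not met
3. vehicles overdue for inspection 4 > 2 → not met
4. vehicle leak inspection 34 days ago vs limit 60 → met
5. landfill permit verification 335 days ago vs limit 365 → met
6. weight-scale calibration 114 days ago vs limit 120 → met
7. condition 'accepts hazardous waste' holds; pollution liability coverage $1,025,000 ≥ $900,000 → met
Not met: 2, 3

2, 3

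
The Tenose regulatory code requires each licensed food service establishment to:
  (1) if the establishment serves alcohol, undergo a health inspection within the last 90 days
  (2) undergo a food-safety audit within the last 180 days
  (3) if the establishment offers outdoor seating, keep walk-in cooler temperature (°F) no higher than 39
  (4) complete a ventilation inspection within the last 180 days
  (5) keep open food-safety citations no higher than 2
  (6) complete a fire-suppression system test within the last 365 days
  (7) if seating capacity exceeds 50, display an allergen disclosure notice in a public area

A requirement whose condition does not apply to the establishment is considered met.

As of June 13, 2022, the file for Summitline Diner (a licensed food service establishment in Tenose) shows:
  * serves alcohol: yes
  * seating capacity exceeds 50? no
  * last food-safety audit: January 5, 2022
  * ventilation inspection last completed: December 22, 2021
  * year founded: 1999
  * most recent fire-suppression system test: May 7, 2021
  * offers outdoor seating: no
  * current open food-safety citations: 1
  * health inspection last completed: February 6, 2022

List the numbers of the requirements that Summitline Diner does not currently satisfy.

1, 6

1. condition 'serves alcohol' holds; health inspection 127 days ago vs limit 90 → not met
2. food-safety audit 159 days ago vs limit 180 → met
3. condition 'offers outdoor seating' does not hold → requirement n/a → met
4. ventilation inspection 173 days ago vs limit 180 → met
5. open food-safety citations 1 ≤ 2 → met
6. fire-suppression system test 402 days ago vs limit 365 → not met
7. condition 'seating capacity exceeds 50' does not hold → requirement n/a → met
Not met: 1, 6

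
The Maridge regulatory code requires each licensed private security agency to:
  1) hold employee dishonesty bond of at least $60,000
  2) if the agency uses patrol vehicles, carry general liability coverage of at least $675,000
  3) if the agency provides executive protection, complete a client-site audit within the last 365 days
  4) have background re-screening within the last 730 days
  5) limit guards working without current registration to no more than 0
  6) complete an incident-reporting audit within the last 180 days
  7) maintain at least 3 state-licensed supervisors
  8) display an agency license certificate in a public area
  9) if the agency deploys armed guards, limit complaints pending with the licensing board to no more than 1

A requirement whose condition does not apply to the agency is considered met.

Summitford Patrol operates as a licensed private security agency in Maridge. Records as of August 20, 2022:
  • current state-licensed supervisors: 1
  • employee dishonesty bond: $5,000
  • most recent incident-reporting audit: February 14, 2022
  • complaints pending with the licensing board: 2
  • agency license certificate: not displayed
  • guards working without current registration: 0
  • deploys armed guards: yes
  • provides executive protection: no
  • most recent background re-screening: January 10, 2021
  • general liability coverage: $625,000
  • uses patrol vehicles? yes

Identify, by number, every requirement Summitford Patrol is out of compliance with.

1. employee dishonesty bond $5,000 < $60,000 → not met
2. condition 'uses patrol vehicles' holds; general liability coverage $625,000 < $675,000 → not met
3. condition 'provides executive protection' does not hold → requirement n/a → met
4. background re-screening 587 days ago vs limit 730 → met
5. guards working without current registration 0 ≤ 0 → met
6. incident-reporting audit 187 days ago vs limit 180 → not met
7. state-licensed supervisors 1 < 3 → not met
8. agency license certificate absent → not met
9. condition 'deploys armed guards' holds; complaints pending with the licensing board 2 > 1 → not met
Not met: 1, 2, 6, 7, 8, 9

1, 2, 6, 7, 8, 9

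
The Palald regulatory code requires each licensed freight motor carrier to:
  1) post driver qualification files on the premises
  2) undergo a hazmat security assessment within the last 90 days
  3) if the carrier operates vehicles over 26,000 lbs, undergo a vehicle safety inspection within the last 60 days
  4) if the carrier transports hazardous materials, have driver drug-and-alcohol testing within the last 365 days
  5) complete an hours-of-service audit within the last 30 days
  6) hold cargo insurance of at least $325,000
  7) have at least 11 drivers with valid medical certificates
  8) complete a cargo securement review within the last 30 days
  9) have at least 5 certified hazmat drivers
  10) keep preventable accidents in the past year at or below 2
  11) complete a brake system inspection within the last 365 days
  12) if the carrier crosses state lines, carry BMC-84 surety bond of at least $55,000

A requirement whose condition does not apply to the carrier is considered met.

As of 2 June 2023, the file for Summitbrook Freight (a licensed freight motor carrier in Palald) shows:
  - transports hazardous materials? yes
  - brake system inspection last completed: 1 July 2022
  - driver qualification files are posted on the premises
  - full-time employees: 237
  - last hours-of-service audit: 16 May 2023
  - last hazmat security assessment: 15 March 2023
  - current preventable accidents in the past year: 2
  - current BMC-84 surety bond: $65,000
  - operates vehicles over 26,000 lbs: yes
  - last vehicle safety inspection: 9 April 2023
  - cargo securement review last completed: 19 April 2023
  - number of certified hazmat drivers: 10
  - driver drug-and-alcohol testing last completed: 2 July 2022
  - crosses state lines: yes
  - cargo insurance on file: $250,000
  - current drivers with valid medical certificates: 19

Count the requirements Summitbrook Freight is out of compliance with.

1. driver qualification files present → met
2. hazmat security assessment 79 days ago vs limit 90 → met
3. condition 'operates vehicles over 26,000 lbs' holds; vehicle safety inspection 54 days ago vs limit 60 → met
4. condition 'transports hazardous materials' holds; driver drug-and-alcohol testing 335 days ago vs limit 365 → met
5. hours-of-service audit 17 days ago vs limit 30 → met
6. cargo insurance $250,000 < $325,000 → not met
7. drivers with valid medical certificates 19 ≥ 11 → met
8. cargo securement review 44 days ago vs limit 30 → not met
9. certified hazmat drivers 10 ≥ 5 → met
10. preventable accidents in the past year 2 ≤ 2 → met
11. brake system inspection 336 days ago vs limit 365 → met
12. condition 'crosses state lines' holds; BMC-84 surety bond $65,000 ≥ $55,000 → met
Not met: 2 of 12

2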